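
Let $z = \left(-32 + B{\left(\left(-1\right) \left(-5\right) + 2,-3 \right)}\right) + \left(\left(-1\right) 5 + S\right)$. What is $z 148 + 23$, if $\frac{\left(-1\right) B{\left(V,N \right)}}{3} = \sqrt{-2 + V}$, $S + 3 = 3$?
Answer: $-5453 - 444 \sqrt{5} \approx -6445.8$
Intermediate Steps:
$S = 0$ ($S = -3 + 3 = 0$)
$B{\left(V,N \right)} = - 3 \sqrt{-2 + V}$
$z = -37 - 3 \sqrt{5}$ ($z = \left(-32 - 3 \sqrt{-2 + \left(\left(-1\right) \left(-5\right) + 2\right)}\right) + \left(\left(-1\right) 5 + 0\right) = \left(-32 - 3 \sqrt{-2 + \left(5 + 2\right)}\right) + \left(-5 + 0\right) = \left(-32 - 3 \sqrt{-2 + 7}\right) - 5 = \left(-32 - 3 \sqrt{5}\right) - 5 = -37 - 3 \sqrt{5} \approx -43.708$)
$z 148 + 23 = \left(-37 - 3 \sqrt{5}\right) 148 + 23 = \left(-5476 - 444 \sqrt{5}\right) + 23 = -5453 - 444 \sqrt{5}$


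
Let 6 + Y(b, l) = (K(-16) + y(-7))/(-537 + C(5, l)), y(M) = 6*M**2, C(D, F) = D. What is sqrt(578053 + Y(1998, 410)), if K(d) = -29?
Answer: 3*sqrt(4544473143)/266 ≈ 760.29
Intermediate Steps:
Y(b, l) = -3457/532 (Y(b, l) = -6 + (-29 + 6*(-7)**2)/(-537 + 5) = -6 + (-29 + 6*49)/(-532) = -6 + (-29 + 294)*(-1/532) = -6 + 265*(-1/532) = -6 - 265/532 = -3457/532)
sqrt(578053 + Y(1998, 410)) = sqrt(578053 - 3457/532) = sqrt(307520739/532) = 3*sqrt(4544473143)/266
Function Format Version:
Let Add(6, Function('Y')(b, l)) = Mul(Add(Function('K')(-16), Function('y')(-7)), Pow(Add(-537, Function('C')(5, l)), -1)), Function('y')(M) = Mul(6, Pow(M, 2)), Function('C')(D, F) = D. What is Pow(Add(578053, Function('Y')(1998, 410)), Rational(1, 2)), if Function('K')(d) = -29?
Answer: Mul(Rational(3, 266), Pow(4544473143, Rational(1, 2))) ≈ 760.29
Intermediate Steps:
Function('Y')(b, l) = Rational(-3457, 532) (Function('Y')(b, l) = Add(-6, Mul(Add(-29, Mul(6, Pow(-7, 2))), Pow(Add(-537, 5), -1))) = Add(-6, Mul(Add(-29, Mul(6, 49)), Pow(-532, -1))) = Add(-6, Mul(Add(-29, 294), Rational(-1, 532))) = Add(-6, Mul(265, Rational(-1, 532))) = Add(-6, Rational(-265, 532)) = Rational(-3457, 532))
Pow(Add(578053, Function('Y')(1998, 410)), Rational(1, 2)) = Pow(Add(578053, Rational(-3457, 532)), Rational(1, 2)) = Pow(Rational(307520739, 532), Rational(1, 2)) = Mul(Rational(3, 266), Pow(4544473143, Rational(1, 2)))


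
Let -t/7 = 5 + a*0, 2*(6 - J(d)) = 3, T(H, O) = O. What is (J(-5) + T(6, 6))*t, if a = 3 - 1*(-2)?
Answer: -735/2 ≈ -367.50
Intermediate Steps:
J(d) = 9/2 (J(d) = 6 - 1/2*3 = 6 - 3/2 = 9/2)
a = 5 (a = 3 + 2 = 5)
t = -35 (t = -7*(5 + 5*0) = -7*(5 + 0) = -7*5 = -35)
(J(-5) + T(6, 6))*t = (9/2 + 6)*(-35) = (21/2)*(-35) = -735/2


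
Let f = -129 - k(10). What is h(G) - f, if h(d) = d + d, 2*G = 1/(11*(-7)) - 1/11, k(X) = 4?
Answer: 10233/77 ≈ 132.90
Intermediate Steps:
f = -133 (f = -129 - 1*4 = -129 - 4 = -133)
G = -4/77 (G = (1/(11*(-7)) - 1/11)/2 = ((1/11)*(-⅐) - 1*1/11)/2 = (-1/77 - 1/11)/2 = (½)*(-8/77) = -4/77 ≈ -0.051948)
h(d) = 2*d
h(G) - f = 2*(-4/77) - 1*(-133) = -8/77 + 133 = 10233/77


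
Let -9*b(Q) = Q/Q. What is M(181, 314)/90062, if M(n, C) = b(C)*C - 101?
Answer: -1223/810558 ≈ -0.0015088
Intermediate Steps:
b(Q) = -1/9 (b(Q) = -Q/(9*Q) = -1/9*1 = -1/9)
M(n, C) = -101 - C/9 (M(n, C) = -C/9 - 101 = -101 - C/9)
M(181, 314)/90062 = (-101 - 1/9*314)/90062 = (-101 - 314/9)*(1/90062) = -1223/9*1/90062 = -1223/810558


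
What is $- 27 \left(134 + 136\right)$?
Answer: $-7290$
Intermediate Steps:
$- 27 \left(134 + 136\right) = \left(-27\right) 270 = -7290$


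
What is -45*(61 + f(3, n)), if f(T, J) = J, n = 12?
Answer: -3285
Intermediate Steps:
-45*(61 + f(3, n)) = -45*(61 + 12) = -45*73 = -3285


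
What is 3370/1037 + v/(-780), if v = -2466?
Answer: 864307/134810 ≈ 6.4113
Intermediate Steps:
3370/1037 + v/(-780) = 3370/1037 - 2466/(-780) = 3370*(1/1037) - 2466*(-1/780) = 3370/1037 + 411/130 = 864307/134810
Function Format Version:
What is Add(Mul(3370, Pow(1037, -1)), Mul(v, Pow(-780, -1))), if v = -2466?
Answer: Rational(864307, 134810) ≈ 6.4113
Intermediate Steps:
Add(Mul(3370, Pow(1037, -1)), Mul(v, Pow(-780, -1))) = Add(Mul(3370, Pow(1037, -1)), Mul(-2466, Pow(-780, -1))) = Add(Mul(3370, Rational(1, 1037)), Mul(-2466, Rational(-1, 780))) = Add(Rational(3370, 1037), Rational(411, 130)) = Rational(864307, 134810)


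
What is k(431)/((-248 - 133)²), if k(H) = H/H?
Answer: 1/145161 ≈ 6.8889e-6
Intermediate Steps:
k(H) = 1
k(431)/((-248 - 133)²) = 1/(-248 - 133)² = 1/(-381)² = 1/145161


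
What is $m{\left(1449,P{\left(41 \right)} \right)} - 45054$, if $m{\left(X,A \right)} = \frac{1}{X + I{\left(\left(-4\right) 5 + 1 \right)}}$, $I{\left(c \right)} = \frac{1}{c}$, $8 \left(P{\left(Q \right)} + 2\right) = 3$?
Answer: $- \frac{1240336601}{27530} \approx -45054.0$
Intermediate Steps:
$P{\left(Q \right)} = - \frac{13}{8}$ ($P{\left(Q \right)} = -2 + \frac{1}{8} \cdot 3 = -2 + \frac{3}{8} = - \frac{13}{8}$)
$m{\left(X,A \right)} = \frac{1}{- \frac{1}{19} + X}$ ($m{\left(X,A \right)} = \frac{1}{X + \frac{1}{\left(-4\right) 5 + 1}} = \frac{1}{X + \frac{1}{-20 + 1}} = \frac{1}{X + \frac{1}{-19}} = \frac{1}{X - \frac{1}{19}} = \frac{1}{- \frac{1}{19} + X}$)
$m{\left(1449,P{\left(41 \right)} \right)} - 45054 = \frac{19}{-1 + 19 \cdot 1449} - 45054 = \frac{19}{-1 + 27531} - 45054 = \frac{19}{27530} - 45054 = - \frac{1240336601}{27530}$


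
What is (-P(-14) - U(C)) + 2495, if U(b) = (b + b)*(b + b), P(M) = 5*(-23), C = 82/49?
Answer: 6239714/2401 ≈ 2598.8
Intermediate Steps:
C = 82/49 (C = 82*(1/49) = 82/49 ≈ 1.6735)
P(M) = -115
U(b) = 4*b² (U(b) = (2*b)*(2*b) = 4*b²)
(-P(-14) - U(C)) + 2495 = (-1*(-115) - 4*(82/49)²) + 2495 = (115 - 4*6724/2401) + 2495 = (115 - 1*26896/2401) + 2495 = (115 - 26896/2401) + 2495 = 249219/2401 + 2495 = 6239714/2401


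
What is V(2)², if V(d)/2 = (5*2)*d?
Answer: 1600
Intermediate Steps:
V(d) = 20*d (V(d) = 2*((5*2)*d) = 2*(10*d) = 20*d)
V(2)² = (20*2)² = 40² = 1600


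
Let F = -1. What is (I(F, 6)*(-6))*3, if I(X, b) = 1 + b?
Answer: -126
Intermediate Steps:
(I(F, 6)*(-6))*3 = ((1 + 6)*(-6))*3 = (7*(-6))*3 = -42*3 = -126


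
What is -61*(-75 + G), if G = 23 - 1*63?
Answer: 7015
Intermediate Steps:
G = -40 (G = 23 - 63 = -40)
-61*(-75 + G) = -61*(-75 - 40) = -61*(-115) = 7015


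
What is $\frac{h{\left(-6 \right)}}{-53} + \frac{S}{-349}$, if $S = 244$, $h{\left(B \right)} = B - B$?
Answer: $- \frac{244}{349} \approx -0.69914$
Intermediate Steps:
$h{\left(B \right)} = 0$
$\frac{h{\left(-6 \right)}}{-53} + \frac{S}{-349} = \frac{0}{-53} + \frac{244}{-349} = 0 \left(- \frac{1}{53}\right) + 244 \left(- \frac{1}{349}\right) = 0 - \frac{244}{349} = - \frac{244}{349}$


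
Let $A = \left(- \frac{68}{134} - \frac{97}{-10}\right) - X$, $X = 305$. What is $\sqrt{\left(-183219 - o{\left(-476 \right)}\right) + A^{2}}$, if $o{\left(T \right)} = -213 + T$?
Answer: $\frac{i \sqrt{42658044519}}{670} \approx 308.27 i$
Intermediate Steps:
$A = - \frac{198191}{670}$ ($A = \left(- \frac{68}{134} - \frac{97}{-10}\right) - 305 = \left(\left(-68\right) \frac{1}{134} - - \frac{97}{10}\right) - 305 = \left(- \frac{34}{67} + \frac{97}{10}\right) - 305 = \frac{6159}{670} - 305 = - \frac{198191}{670} \approx -295.81$)
$\sqrt{\left(-183219 - o{\left(-476 \right)}\right) + A^{2}} = \sqrt{\left(-183219 - \left(-213 - 476\right)\right) + \left(- \frac{198191}{670}\right)^{2}} = \sqrt{\left(-183219 - -689\right) + \frac{39279672481}{448900}} = \sqrt{\left(-183219 + 689\right) + \frac{39279672481}{448900}} = \sqrt{-182530 + \frac{39279672481}{448900}} = \sqrt{- \frac{42658044519}{448900}} = \frac{i \sqrt{42658044519}}{670}$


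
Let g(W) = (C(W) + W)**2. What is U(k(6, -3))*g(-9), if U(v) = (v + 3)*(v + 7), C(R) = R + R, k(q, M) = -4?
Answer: -2187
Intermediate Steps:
C(R) = 2*R
U(v) = (3 + v)*(7 + v)
g(W) = 9*W**2 (g(W) = (2*W + W)**2 = (3*W)**2 = 9*W**2)
U(k(6, -3))*g(-9) = (21 + (-4)**2 + 10*(-4))*(9*(-9)**2) = (21 + 16 - 40)*(9*81) = -3*729 = -2187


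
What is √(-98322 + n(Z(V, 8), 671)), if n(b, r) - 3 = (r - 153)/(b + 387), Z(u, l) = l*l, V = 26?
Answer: I*√19997949301/451 ≈ 313.56*I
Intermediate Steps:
Z(u, l) = l²
n(b, r) = 3 + (-153 + r)/(387 + b) (n(b, r) = 3 + (r - 153)/(b + 387) = 3 + (-153 + r)/(387 + b))
√(-98322 + n(Z(V, 8), 671)) = √(-98322 + (1008 + 671 + 3*8²)/(387 + 8²)) = √(-98322 + (1008 + 671 + 3*64)/(387 + 64)) = √(-98322 + (1008 + 671 + 192)/451) = √(-98322 + (1/451)*1871) = √(-98322 + 1871/451) = √(-44341351/451) = I*√19997949301/451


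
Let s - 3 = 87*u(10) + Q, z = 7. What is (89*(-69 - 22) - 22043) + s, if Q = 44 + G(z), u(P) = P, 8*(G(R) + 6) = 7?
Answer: -233841/8 ≈ -29230.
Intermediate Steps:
G(R) = -41/8 (G(R) = -6 + (⅛)*7 = -6 + 7/8 = -41/8)
Q = 311/8 (Q = 44 - 41/8 = 311/8 ≈ 38.875)
s = 7295/8 (s = 3 + (87*10 + 311/8) = 3 + (870 + 311/8) = 3 + 7271/8 = 7295/8 ≈ 911.88)
(89*(-69 - 22) - 22043) + s = (89*(-69 - 22) - 22043) + 7295/8 = (89*(-91) - 22043) + 7295/8 = (-8099 - 22043) + 7295/8 = -30142 + 7295/8 = -233841/8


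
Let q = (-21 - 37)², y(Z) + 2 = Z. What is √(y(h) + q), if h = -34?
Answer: 16*√13 ≈ 57.689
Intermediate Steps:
y(Z) = -2 + Z
q = 3364 (q = (-58)² = 3364)
√(y(h) + q) = √((-2 - 34) + 3364) = √(-36 + 3364) = √3328 = 16*√13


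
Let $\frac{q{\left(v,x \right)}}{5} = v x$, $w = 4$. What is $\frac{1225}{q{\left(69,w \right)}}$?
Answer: $\frac{245}{276} \approx 0.88768$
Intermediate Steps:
$q{\left(v,x \right)} = 5 v x$
$\frac{1225}{q{\left(69,w \right)}} = \frac{1225}{5 \cdot 69 \cdot 4} = \frac{1225}{1380} = 1225 \cdot \frac{1}{1380} = \frac{245}{276}$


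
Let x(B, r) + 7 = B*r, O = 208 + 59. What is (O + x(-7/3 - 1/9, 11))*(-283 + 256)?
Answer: -6294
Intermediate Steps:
O = 267
x(B, r) = -7 + B*r
(O + x(-7/3 - 1/9, 11))*(-283 + 256) = (267 + (-7 + (-7/3 - 1/9)*11))*(-283 + 256) = (267 + (-7 + (-7*⅓ - 1*⅑)*11))*(-27) = (267 + (-7 + (-7/3 - ⅑)*11))*(-27) = (267 + (-7 - 22/9*11))*(-27) = (267 + (-7 - 242/9))*(-27) = (267 - 305/9)*(-27) = (2098/9)*(-27) = -6294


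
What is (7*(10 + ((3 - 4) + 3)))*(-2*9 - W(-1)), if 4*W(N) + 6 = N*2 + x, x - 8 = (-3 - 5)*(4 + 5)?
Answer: 0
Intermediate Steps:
x = -64 (x = 8 + (-3 - 5)*(4 + 5) = 8 - 8*9 = 8 - 72 = -64)
W(N) = -35/2 + N/2 (W(N) = -3/2 + (N*2 - 64)/4 = -3/2 + (2*N - 64)/4 = -3/2 + (-64 + 2*N)/4 = -3/2 + (-16 + N/2) = -35/2 + N/2)
(7*(10 + ((3 - 4) + 3)))*(-2*9 - W(-1)) = (7*(10 + ((3 - 4) + 3)))*(-2*9 - (-35/2 + (½)*(-1))) = (7*(10 + (-1 + 3)))*(-18 - (-35/2 - ½)) = (7*(10 + 2))*(-18 - 1*(-18)) = (7*12)*(-18 + 18) = 84*0 = 0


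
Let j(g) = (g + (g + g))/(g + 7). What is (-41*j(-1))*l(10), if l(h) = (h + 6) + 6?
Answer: 451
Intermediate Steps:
l(h) = 12 + h (l(h) = (6 + h) + 6 = 12 + h)
j(g) = 3*g/(7 + g) (j(g) = (g + 2*g)/(7 + g) = (3*g)/(7 + g) = 3*g/(7 + g))
(-41*j(-1))*l(10) = (-123*(-1)/(7 - 1))*(12 + 10) = -123*(-1)/6*22 = -41*(-½)*22 = (41/2)*22 = 451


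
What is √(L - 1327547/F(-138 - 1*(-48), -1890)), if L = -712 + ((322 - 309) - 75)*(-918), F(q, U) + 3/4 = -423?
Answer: 4*√10654766610/1695 ≈ 243.59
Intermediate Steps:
F(q, U) = -1695/4 (F(q, U) = -¾ - 423 = -1695/4)
L = 56204 (L = -712 + (13 - 75)*(-918) = -712 - 62*(-918) = -712 + 56916 = 56204)
√(L - 1327547/F(-138 - 1*(-48), -1890)) = √(56204 - 1327547/(-1695/4)) = √(56204 - 1327547*(-4/1695)) = √(56204 + 5310188/1695) = √(100575968/1695) = 4*√10654766610/1695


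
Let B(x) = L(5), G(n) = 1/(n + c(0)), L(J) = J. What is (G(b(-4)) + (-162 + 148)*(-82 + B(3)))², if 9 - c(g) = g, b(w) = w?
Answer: 29062881/25 ≈ 1.1625e+6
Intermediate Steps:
c(g) = 9 - g
G(n) = 1/(9 + n) (G(n) = 1/(n + (9 - 1*0)) = 1/(n + (9 + 0)) = 1/(n + 9) = 1/(9 + n))
B(x) = 5
(G(b(-4)) + (-162 + 148)*(-82 + B(3)))² = (1/(9 - 4) + (-162 + 148)*(-82 + 5))² = (1/5 - 14*(-77))² = (⅕ + 1078)² = (5391/5)² = 29062881/25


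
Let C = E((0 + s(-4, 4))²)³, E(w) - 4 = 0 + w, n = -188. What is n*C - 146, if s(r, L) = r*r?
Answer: -3304288146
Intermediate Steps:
s(r, L) = r²
E(w) = 4 + w (E(w) = 4 + (0 + w) = 4 + w)
C = 17576000 (C = (4 + (0 + (-4)²)²)³ = (4 + (0 + 16)²)³ = (4 + 16²)³ = (4 + 256)³ = 260³ = 17576000)
n*C - 146 = -188*17576000 - 146 = -3304288000 - 146 = -3304288146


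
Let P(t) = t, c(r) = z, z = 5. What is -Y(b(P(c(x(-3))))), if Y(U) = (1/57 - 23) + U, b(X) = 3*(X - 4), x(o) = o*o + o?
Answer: 1139/57 ≈ 19.982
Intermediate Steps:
x(o) = o + o² (x(o) = o² + o = o + o²)
c(r) = 5
b(X) = -12 + 3*X (b(X) = 3*(-4 + X) = -12 + 3*X)
Y(U) = -1310/57 + U (Y(U) = (1/57 - 23) + U = -1310/57 + U)
-Y(b(P(c(x(-3))))) = -(-1310/57 + (-12 + 3*5)) = -(-1310/57 + (-12 + 15)) = -(-1310/57 + 3) = -1*(-1139/57) = 1139/57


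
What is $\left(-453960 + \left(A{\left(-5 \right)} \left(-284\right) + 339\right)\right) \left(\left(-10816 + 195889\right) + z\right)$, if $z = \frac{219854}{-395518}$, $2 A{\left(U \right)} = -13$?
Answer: $- \frac{16534848207127000}{197759} \approx -8.3611 \cdot 10^{10}$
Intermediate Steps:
$A{\left(U \right)} = - \frac{13}{2}$ ($A{\left(U \right)} = \frac{1}{2} \left(-13\right) = - \frac{13}{2}$)
$z = - \frac{109927}{197759}$ ($z = 219854 \left(- \frac{1}{395518}\right) = - \frac{109927}{197759} \approx -0.55586$)
$\left(-453960 + \left(A{\left(-5 \right)} \left(-284\right) + 339\right)\right) \left(\left(-10816 + 195889\right) + z\right) = \left(-453960 + \left(\left(- \frac{13}{2}\right) \left(-284\right) + 339\right)\right) \left(\left(-10816 + 195889\right) - \frac{109927}{197759}\right) = \left(-453960 + \left(1846 + 339\right)\right) \left(185073 - \frac{109927}{197759}\right) = \left(-453960 + 2185\right) \frac{36599741480}{197759} = \left(-451775\right) \frac{36599741480}{197759} = - \frac{16534848207127000}{197759}$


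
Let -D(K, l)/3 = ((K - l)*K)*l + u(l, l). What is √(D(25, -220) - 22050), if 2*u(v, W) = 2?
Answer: √4020447 ≈ 2005.1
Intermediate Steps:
u(v, W) = 1 (u(v, W) = (½)*2 = 1)
D(K, l) = -3 - 3*K*l*(K - l) (D(K, l) = -3*(((K - l)*K)*l + 1) = -3*((K*(K - l))*l + 1) = -3*(K*l*(K - l) + 1) = -3*(1 + K*l*(K - l)) = -3 - 3*K*l*(K - l))
√(D(25, -220) - 22050) = √((-3 - 3*(-220)*25² + 3*25*(-220)²) - 22050) = √((-3 - 3*(-220)*625 + 3*25*48400) - 22050) = √((-3 + 412500 + 3630000) - 22050) = √(4042497 - 22050) = √4020447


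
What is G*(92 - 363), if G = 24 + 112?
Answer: -36856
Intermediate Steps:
G = 136
G*(92 - 363) = 136*(92 - 363) = 136*(-271) = -36856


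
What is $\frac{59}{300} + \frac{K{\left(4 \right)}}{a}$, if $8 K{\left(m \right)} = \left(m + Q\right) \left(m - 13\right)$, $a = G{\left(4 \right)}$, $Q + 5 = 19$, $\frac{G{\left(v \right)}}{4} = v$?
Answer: $- \frac{5131}{4800} \approx -1.069$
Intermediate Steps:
$G{\left(v \right)} = 4 v$
$Q = 14$ ($Q = -5 + 19 = 14$)
$a = 16$ ($a = 4 \cdot 4 = 16$)
$K{\left(m \right)} = \frac{\left(-13 + m\right) \left(14 + m\right)}{8}$ ($K{\left(m \right)} = \frac{\left(m + 14\right) \left(m - 13\right)}{8} = \frac{\left(14 + m\right) \left(-13 + m\right)}{8} = \frac{\left(-13 + m\right) \left(14 + m\right)}{8}$)
$\frac{59}{300} + \frac{K{\left(4 \right)}}{a} = \frac{59}{300} + \frac{- \frac{91}{4} + \frac{1}{8} \cdot 4 + \frac{4^{2}}{8}}{16} = 59 \cdot \frac{1}{300} + \left(- \frac{91}{4} + \frac{1}{2} + \frac{1}{8} \cdot 16\right) \frac{1}{16} = \frac{59}{300} + \left(- \frac{91}{4} + \frac{1}{2} + 2\right) \frac{1}{16} = \frac{59}{300} - \frac{81}{64} = - \frac{5131}{4800}$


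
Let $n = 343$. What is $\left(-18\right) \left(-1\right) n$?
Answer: $6174$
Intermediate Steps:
$\left(-18\right) \left(-1\right) n = \left(-18\right) \left(-1\right) 343 = 18 \cdot 343 = 6174$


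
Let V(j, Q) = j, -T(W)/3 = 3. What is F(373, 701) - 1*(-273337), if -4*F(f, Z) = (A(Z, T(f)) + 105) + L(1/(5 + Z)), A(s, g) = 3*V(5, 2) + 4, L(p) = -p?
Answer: 771816145/2824 ≈ 2.7331e+5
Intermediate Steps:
T(W) = -9 (T(W) = -3*3 = -9)
A(s, g) = 19 (A(s, g) = 3*5 + 4 = 15 + 4 = 19)
F(f, Z) = -31 + 1/(4*(5 + Z)) (F(f, Z) = -((19 + 105) - 1/(5 + Z))/4 = -(124 - 1/(5 + Z))/4 = -31 + 1/(4*(5 + Z)))
F(373, 701) - 1*(-273337) = (-619 - 124*701)/(4*(5 + 701)) - 1*(-273337) = (¼)*(-619 - 86924)/706 + 273337 = (¼)*(1/706)*(-87543) + 273337 = -87543/2824 + 273337 = 771816145/2824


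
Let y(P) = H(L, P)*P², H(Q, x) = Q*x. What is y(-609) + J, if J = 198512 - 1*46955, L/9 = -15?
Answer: 30492132972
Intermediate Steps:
L = -135 (L = 9*(-15) = -135)
J = 151557 (J = 198512 - 46955 = 151557)
y(P) = -135*P³ (y(P) = (-135*P)*P² = -135*P³)
y(-609) + J = -135*(-609)³ + 151557 = -135*(-225866529) + 151557 = 30491981415 + 151557 = 30492132972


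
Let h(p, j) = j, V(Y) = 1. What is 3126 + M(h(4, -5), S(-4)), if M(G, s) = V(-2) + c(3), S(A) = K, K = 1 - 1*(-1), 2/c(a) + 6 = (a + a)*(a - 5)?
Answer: 28142/9 ≈ 3126.9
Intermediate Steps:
c(a) = 2/(-6 + 2*a*(-5 + a)) (c(a) = 2/(-6 + (a + a)*(a - 5)) = 2/(-6 + (2*a)*(-5 + a)) = 2/(-6 + 2*a*(-5 + a)))
K = 2 (K = 1 + 1 = 2)
S(A) = 2
M(G, s) = 8/9 (M(G, s) = 1 + 1/(-3 + 3² - 5*3) = 1 + 1/(-3 + 9 - 15) = 1 + 1/(-9) = 1 - ⅑ = 8/9)
3126 + M(h(4, -5), S(-4)) = 3126 + 8/9 = 28142/9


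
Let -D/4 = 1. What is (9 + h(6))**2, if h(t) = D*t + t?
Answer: 81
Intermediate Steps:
D = -4 (D = -4*1 = -4)
h(t) = -3*t (h(t) = -4*t + t = -3*t)
(9 + h(6))**2 = (9 - 3*6)**2 = (9 - 18)**2 = (-9)**2 = 81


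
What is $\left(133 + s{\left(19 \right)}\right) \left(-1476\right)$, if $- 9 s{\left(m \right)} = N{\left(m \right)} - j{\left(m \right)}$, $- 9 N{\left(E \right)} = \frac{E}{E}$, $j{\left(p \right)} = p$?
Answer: $- \frac{1794980}{9} \approx -1.9944 \cdot 10^{5}$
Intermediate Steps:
$N{\left(E \right)} = - \frac{1}{9}$ ($N{\left(E \right)} = - \frac{E \frac{1}{E}}{9} = \left(- \frac{1}{9}\right) 1 = - \frac{1}{9}$)
$s{\left(m \right)} = \frac{1}{81} + \frac{m}{9}$ ($s{\left(m \right)} = - \frac{- \frac{1}{9} - m}{9} = \frac{1}{81} + \frac{m}{9}$)
$\left(133 + s{\left(19 \right)}\right) \left(-1476\right) = \left(133 + \left(\frac{1}{81} + \frac{1}{9} \cdot 19\right)\right) \left(-1476\right) = \left(133 + \left(\frac{1}{81} + \frac{19}{9}\right)\right) \left(-1476\right) = \left(133 + \frac{172}{81}\right) \left(-1476\right) = \frac{10945}{81} \left(-1476\right) = - \frac{1794980}{9}$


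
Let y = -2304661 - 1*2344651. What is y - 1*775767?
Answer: -5425079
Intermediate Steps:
y = -4649312 (y = -2304661 - 2344651 = -4649312)
y - 1*775767 = -4649312 - 1*775767 = -4649312 - 775767 = -5425079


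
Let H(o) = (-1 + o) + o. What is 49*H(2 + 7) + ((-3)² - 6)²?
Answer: 842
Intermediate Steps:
H(o) = -1 + 2*o
49*H(2 + 7) + ((-3)² - 6)² = 49*(-1 + 2*(2 + 7)) + ((-3)² - 6)² = 49*(-1 + 2*9) + (9 - 6)² = 49*(-1 + 18) + 3² = 49*17 + 9 = 833 + 9 = 842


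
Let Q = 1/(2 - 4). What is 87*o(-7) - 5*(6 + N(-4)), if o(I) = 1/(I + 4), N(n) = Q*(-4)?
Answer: -69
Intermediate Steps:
Q = -1/2 (Q = 1/(-2) = -1/2 ≈ -0.50000)
N(n) = 2 (N(n) = -1/2*(-4) = 2)
o(I) = 1/(4 + I)
87*o(-7) - 5*(6 + N(-4)) = 87/(4 - 7) - 5*(6 + 2) = 87/(-3) - 5*8 = 87*(-1/3) - 40 = -29 - 40 = -69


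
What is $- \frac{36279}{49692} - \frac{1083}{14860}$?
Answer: $- \frac{24705099}{30767630} \approx -0.80296$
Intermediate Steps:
$- \frac{36279}{49692} - \frac{1083}{14860} = \left(-36279\right) \frac{1}{49692} - \frac{1083}{14860} = - \frac{12093}{16564} - \frac{1083}{14860} = - \frac{24705099}{30767630}$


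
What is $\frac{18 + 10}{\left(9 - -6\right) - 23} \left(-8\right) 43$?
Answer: $1204$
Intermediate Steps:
$\frac{18 + 10}{\left(9 - -6\right) - 23} \left(-8\right) 43 = \frac{28}{\left(9 + 6\right) - 23} \left(-8\right) 43 = \frac{28}{15 - 23} \left(-8\right) 43 = \frac{28}{-8} \left(-8\right) 43 = 28 \left(- \frac{1}{8}\right) \left(-8\right) 43 = \left(- \frac{7}{2}\right) \left(-8\right) 43 = 28 \cdot 43 = 1204$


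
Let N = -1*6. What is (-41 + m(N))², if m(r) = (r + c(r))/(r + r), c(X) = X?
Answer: 1600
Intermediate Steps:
N = -6
m(r) = 1 (m(r) = (r + r)/(r + r) = (2*r)/((2*r)) = (2*r)*(1/(2*r)) = 1)
(-41 + m(N))² = (-41 + 1)² = (-40)² = 1600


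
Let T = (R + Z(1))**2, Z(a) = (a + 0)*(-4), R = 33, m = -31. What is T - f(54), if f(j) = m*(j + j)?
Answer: 4189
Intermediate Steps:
Z(a) = -4*a (Z(a) = a*(-4) = -4*a)
f(j) = -62*j (f(j) = -31*(j + j) = -62*j)
T = 841 (T = (33 - 4*1)**2 = (33 - 4)**2 = 29**2 = 841)
T - f(54) = 841 - (-62)*54 = 841 - 1*(-3348) = 841 + 3348 = 4189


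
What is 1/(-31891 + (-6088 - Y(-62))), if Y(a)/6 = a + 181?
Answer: -1/38693 ≈ -2.5844e-5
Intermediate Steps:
Y(a) = 1086 + 6*a (Y(a) = 6*(a + 181) = 6*(181 + a) = 1086 + 6*a)
1/(-31891 + (-6088 - Y(-62))) = 1/(-31891 + (-6088 - (1086 + 6*(-62)))) = 1/(-31891 + (-6088 - (1086 - 372))) = 1/(-31891 + (-6088 - 1*714)) = 1/(-31891 + (-6088 - 714)) = 1/(-31891 - 6802) = 1/(-38693) = -1/38693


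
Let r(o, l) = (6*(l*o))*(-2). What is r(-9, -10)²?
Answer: 1166400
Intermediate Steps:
r(o, l) = -12*l*o (r(o, l) = (6*l*o)*(-2) = -12*l*o)
r(-9, -10)² = (-12*(-10)*(-9))² = (-1080)² = 1166400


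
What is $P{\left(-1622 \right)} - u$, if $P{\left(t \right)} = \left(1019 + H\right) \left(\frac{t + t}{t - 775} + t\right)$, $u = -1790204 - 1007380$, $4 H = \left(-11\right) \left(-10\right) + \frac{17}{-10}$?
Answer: $\frac{10568527025}{9588} \approx 1.1023 \cdot 10^{6}$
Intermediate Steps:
$H = \frac{1083}{40}$ ($H = \frac{\left(-11\right) \left(-10\right) + \frac{17}{-10}}{4} = \frac{110 + 17 \left(- \frac{1}{10}\right)}{4} = \frac{110 - \frac{17}{10}}{4} = \frac{1}{4} \cdot \frac{1083}{10} = \frac{1083}{40} \approx 27.075$)
$u = -2797584$
$P{\left(t \right)} = \frac{41843 t}{40} + \frac{41843 t}{20 \left(-775 + t\right)}$ ($P{\left(t \right)} = \left(1019 + \frac{1083}{40}\right) \left(\frac{t + t}{t - 775} + t\right) = \frac{41843 \left(\frac{2 t}{-775 + t} + t\right)}{40} = \frac{41843 \left(t + \frac{2 t}{-775 + t}\right)}{40} = \frac{41843 t}{40} + \frac{41843 t}{20 \left(-775 + t\right)}$)
$P{\left(-1622 \right)} - u = \frac{41843}{40} \left(-1622\right) \frac{1}{-775 - 1622} \left(-773 - 1622\right) - -2797584 = \frac{41843}{40} \left(-1622\right) \frac{1}{-2397} \left(-2395\right) + 2797584 = \frac{41843}{40} \left(-1622\right) \left(- \frac{1}{2397}\right) \left(-2395\right) + 2797584 = - \frac{16254708367}{9588} + 2797584 = \frac{10568527025}{9588}$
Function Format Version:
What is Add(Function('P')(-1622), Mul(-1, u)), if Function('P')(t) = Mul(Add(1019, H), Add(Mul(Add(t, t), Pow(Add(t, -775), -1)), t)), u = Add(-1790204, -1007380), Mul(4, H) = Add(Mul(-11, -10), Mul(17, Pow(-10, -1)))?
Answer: Rational(10568527025, 9588) ≈ 1.1023e+6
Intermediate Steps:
H = Rational(1083, 40) (H = Mul(Rational(1, 4), Add(Mul(-11, -10), Mul(17, Pow(-10, -1)))) = Mul(Rational(1, 4), Add(110, Mul(17, Rational(-1, 10)))) = Mul(Rational(1, 4), Add(110, Rational(-17, 10))) = Mul(Rational(1, 4), Rational(1083, 10)) = Rational(1083, 40) ≈ 27.075)
u = -2797584
Function('P')(t) = Add(Mul(Rational(41843, 40), t), Mul(Rational(41843, 20), t, Pow(Add(-775, t), -1))) (Function('P')(t) = Mul(Add(1019, Rational(1083, 40)), Add(Mul(Add(t, t), Pow(Add(t, -775), -1)), t)) = Mul(Rational(41843, 40), Add(Mul(Mul(2, t), Pow(Add(-775, t), -1)), t)) = Mul(Rational(41843, 40), Add(Mul(2, t, Pow(Add(-775, t), -1)), t)) = Mul(Rational(41843, 40), Add(t, Mul(2, t, Pow(Add(-775, t), -1)))) = Add(Mul(Rational(41843, 40), t), Mul(Rational(41843, 20), t, Pow(Add(-775, t), -1))))
Add(Function('P')(-1622), Mul(-1, u)) = Add(Mul(Rational(41843, 40), -1622, Pow(Add(-775, -1622), -1), Add(-773, -1622)), Mul(-1, -2797584)) = Add(Mul(Rational(41843, 40), -1622, Pow(-2397, -1), -2395), 2797584) = Add(Mul(Rational(41843, 40), -1622, Rational(-1, 2397), -2395), 2797584) = Add(Rational(-16254708367, 9588), 2797584) = Rational(10568527025, 9588)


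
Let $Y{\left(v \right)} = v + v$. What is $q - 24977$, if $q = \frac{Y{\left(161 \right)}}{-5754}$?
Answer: $- \frac{10265570}{411} \approx -24977.0$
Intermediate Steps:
$Y{\left(v \right)} = 2 v$
$q = - \frac{23}{411}$ ($q = \frac{2 \cdot 161}{-5754} = 322 \left(- \frac{1}{5754}\right) = - \frac{23}{411} \approx -0.055961$)
$q - 24977 = - \frac{23}{411} - 24977 = - \frac{10265570}{411}$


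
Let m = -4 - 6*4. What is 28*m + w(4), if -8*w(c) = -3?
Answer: -6269/8 ≈ -783.63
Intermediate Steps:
w(c) = 3/8 (w(c) = -1/8*(-3) = 3/8)
m = -28 (m = -4 - 24 = -28)
28*m + w(4) = 28*(-28) + 3/8 = -784 + 3/8 = -6269/8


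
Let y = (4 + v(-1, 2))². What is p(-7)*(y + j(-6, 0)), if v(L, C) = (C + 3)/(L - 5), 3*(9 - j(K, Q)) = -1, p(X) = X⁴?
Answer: 1673497/36 ≈ 46486.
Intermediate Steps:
j(K, Q) = 28/3 (j(K, Q) = 9 - ⅓*(-1) = 9 + ⅓ = 28/3)
v(L, C) = (3 + C)/(-5 + L)
y = 361/36 (y = (4 + (3 + 2)/(-5 - 1))² = (4 + 5/(-6))² = (4 - ⅙*5)² = (4 - ⅚)² = (19/6)² = 361/36 ≈ 10.028)
p(-7)*(y + j(-6, 0)) = (-7)⁴*(361/36 + 28/3) = 2401*(697/36) = 1673497/36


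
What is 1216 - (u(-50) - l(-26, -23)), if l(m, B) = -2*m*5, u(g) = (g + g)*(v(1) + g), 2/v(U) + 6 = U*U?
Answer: -3564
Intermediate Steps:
v(U) = 2/(-6 + U**2) (v(U) = 2/(-6 + U*U) = 2/(-6 + U**2))
u(g) = 2*g*(-2/5 + g) (u(g) = (g + g)*(2/(-6 + 1**2) + g) = (2*g)*(2/(-6 + 1) + g) = (2*g)*(2/(-5) + g) = (2*g)*(2*(-1/5) + g) = (2*g)*(-2/5 + g) = 2*g*(-2/5 + g))
l(m, B) = -10*m
1216 - (u(-50) - l(-26, -23)) = 1216 - ((2/5)*(-50)*(-2 + 5*(-50)) - (-10)*(-26)) = 1216 - ((2/5)*(-50)*(-2 - 250) - 1*260) = 1216 - ((2/5)*(-50)*(-252) - 260) = 1216 - (5040 - 260) = 1216 - 1*4780 = 1216 - 4780 = -3564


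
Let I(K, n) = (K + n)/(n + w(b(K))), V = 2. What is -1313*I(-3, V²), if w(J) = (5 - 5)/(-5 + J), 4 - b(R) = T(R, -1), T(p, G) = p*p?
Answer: -1313/4 ≈ -328.25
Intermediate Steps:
T(p, G) = p²
b(R) = 4 - R²
w(J) = 0 (w(J) = 0/(-5 + J) = 0)
I(K, n) = (K + n)/n (I(K, n) = (K + n)/(n + 0) = (K + n)/n)
-1313*I(-3, V²) = -1313*(-3 + 2²)/(2²) = -1313*(-3 + 4)/4 = -1313/4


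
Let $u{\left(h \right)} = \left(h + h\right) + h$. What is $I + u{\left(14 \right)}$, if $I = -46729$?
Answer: $-46687$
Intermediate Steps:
$u{\left(h \right)} = 3 h$ ($u{\left(h \right)} = 2 h + h = 3 h$)
$I + u{\left(14 \right)} = -46729 + 3 \cdot 14 = -46729 + 42 = -46687$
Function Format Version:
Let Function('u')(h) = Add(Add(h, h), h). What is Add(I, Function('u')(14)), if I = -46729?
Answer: -46687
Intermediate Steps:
Function('u')(h) = Mul(3, h) (Function('u')(h) = Add(Mul(2, h), h) = Mul(3, h))
Add(I, Function('u')(14)) = Add(-46729, Mul(3, 14)) = Add(-46729, 42) = -46687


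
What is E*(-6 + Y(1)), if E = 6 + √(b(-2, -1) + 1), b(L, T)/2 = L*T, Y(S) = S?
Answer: -30 - 5*√5 ≈ -41.180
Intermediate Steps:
b(L, T) = 2*L*T (b(L, T) = 2*(L*T) = 2*L*T)
E = 6 + √5 (E = 6 + √(2*(-2)*(-1) + 1) = 6 + √(4 + 1) = 6 + √5 ≈ 8.2361)
E*(-6 + Y(1)) = (6 + √5)*(-6 + 1) = (6 + √5)*(-5) = -30 - 5*√5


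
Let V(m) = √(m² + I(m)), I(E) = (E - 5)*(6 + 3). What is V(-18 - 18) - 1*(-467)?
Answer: 467 + 3*√103 ≈ 497.45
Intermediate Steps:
I(E) = -45 + 9*E (I(E) = (-5 + E)*9 = -45 + 9*E)
V(m) = √(-45 + m² + 9*m) (V(m) = √(m² + (-45 + 9*m)) = √(-45 + m² + 9*m))
V(-18 - 18) - 1*(-467) = √(-45 + (-18 - 18)² + 9*(-18 - 18)) - 1*(-467) = √(-45 + (-36)² + 9*(-36)) + 467 = √(-45 + 1296 - 324) + 467 = √927 + 467 = 3*√103 + 467 = 467 + 3*√103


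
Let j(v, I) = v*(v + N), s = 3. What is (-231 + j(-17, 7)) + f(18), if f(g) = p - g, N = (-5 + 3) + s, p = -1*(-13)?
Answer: 36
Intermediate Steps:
p = 13
N = 1 (N = (-5 + 3) + 3 = -2 + 3 = 1)
j(v, I) = v*(1 + v) (j(v, I) = v*(v + 1) = v*(1 + v))
f(g) = 13 - g
(-231 + j(-17, 7)) + f(18) = (-231 - 17*(1 - 17)) + (13 - 1*18) = (-231 - 17*(-16)) + (13 - 18) = (-231 + 272) - 5 = 41 - 5 = 36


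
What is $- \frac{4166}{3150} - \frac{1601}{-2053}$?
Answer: $- \frac{1754824}{3233475} \approx -0.54271$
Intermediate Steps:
$- \frac{4166}{3150} - \frac{1601}{-2053} = \left(-4166\right) \frac{1}{3150} - - \frac{1601}{2053} = - \frac{2083}{1575} + \frac{1601}{2053} = - \frac{1754824}{3233475}$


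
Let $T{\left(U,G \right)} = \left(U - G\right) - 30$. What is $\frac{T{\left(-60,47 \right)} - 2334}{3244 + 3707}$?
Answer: $- \frac{353}{993} \approx -0.35549$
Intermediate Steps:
$T{\left(U,G \right)} = -30 + U - G$ ($T{\left(U,G \right)} = \left(U - G\right) - 30 = -30 + U - G$)
$\frac{T{\left(-60,47 \right)} - 2334}{3244 + 3707} = \frac{\left(-30 - 60 - 47\right) - 2334}{3244 + 3707} = \frac{\left(-30 - 60 - 47\right) - 2334}{6951} = \left(-137 - 2334\right) \frac{1}{6951} = \left(-2471\right) \frac{1}{6951} = - \frac{353}{993}$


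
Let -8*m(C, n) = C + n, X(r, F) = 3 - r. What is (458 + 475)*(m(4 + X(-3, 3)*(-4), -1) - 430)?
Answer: -3189927/8 ≈ -3.9874e+5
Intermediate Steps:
m(C, n) = -C/8 - n/8 (m(C, n) = -(C + n)/8 = -C/8 - n/8)
(458 + 475)*(m(4 + X(-3, 3)*(-4), -1) - 430) = (458 + 475)*((-(4 + (3 - 1*(-3))*(-4))/8 - ⅛*(-1)) - 430) = 933*((-(4 + (3 + 3)*(-4))/8 + ⅛) - 430) = 933*((-(4 + 6*(-4))/8 + ⅛) - 430) = 933*((-(4 - 24)/8 + ⅛) - 430) = 933*((-⅛*(-20) + ⅛) - 430) = 933*((5/2 + ⅛) - 430) = 933*(21/8 - 430) = 933*(-3419/8) = -3189927/8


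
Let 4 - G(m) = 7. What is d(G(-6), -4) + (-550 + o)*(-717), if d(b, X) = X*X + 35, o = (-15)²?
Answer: 233076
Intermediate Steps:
G(m) = -3 (G(m) = 4 - 1*7 = 4 - 7 = -3)
o = 225
d(b, X) = 35 + X² (d(b, X) = X² + 35 = 35 + X²)
d(G(-6), -4) + (-550 + o)*(-717) = (35 + (-4)²) + (-550 + 225)*(-717) = (35 + 16) - 325*(-717) = 51 + 233025 = 233076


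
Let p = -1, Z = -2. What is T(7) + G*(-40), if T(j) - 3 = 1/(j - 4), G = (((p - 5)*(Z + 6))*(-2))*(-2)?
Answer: 11530/3 ≈ 3843.3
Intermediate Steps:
G = -96 (G = (((-1 - 5)*(-2 + 6))*(-2))*(-2) = (-6*4*(-2))*(-2) = -24*(-2)*(-2) = 48*(-2) = -96)
T(j) = 3 + 1/(-4 + j) (T(j) = 3 + 1/(j - 4) = 3 + 1/(-4 + j))
T(7) + G*(-40) = (-11 + 3*7)/(-4 + 7) - 96*(-40) = (-11 + 21)/3 + 3840 = (⅓)*10 + 3840 = 10/3 + 3840 = 11530/3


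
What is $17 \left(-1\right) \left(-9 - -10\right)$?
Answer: $-17$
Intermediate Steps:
$17 \left(-1\right) \left(-9 - -10\right) = - 17 \left(-9 + 10\right) = \left(-17\right) 1 = -17$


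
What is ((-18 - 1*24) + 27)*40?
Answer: -600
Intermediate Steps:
((-18 - 1*24) + 27)*40 = ((-18 - 24) + 27)*40 = (-42 + 27)*40 = -15*40 = -600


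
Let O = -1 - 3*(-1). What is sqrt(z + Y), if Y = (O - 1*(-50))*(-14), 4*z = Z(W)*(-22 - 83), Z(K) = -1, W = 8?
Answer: I*sqrt(2807)/2 ≈ 26.491*I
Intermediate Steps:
O = 2 (O = -1 + 3 = 2)
z = 105/4 (z = (-(-22 - 83))/4 = (-1*(-105))/4 = (1/4)*105 = 105/4 ≈ 26.250)
Y = -728 (Y = (2 - 1*(-50))*(-14) = (2 + 50)*(-14) = 52*(-14) = -728)
sqrt(z + Y) = sqrt(105/4 - 728) = sqrt(-2807/4) = I*sqrt(2807)/2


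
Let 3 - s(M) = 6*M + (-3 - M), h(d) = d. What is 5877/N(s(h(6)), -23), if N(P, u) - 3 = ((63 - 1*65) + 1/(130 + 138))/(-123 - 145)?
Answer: 422109648/216007 ≈ 1954.1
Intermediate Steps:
s(M) = 6 - 5*M (s(M) = 3 - (6*M + (-3 - M)) = 3 - (-3 + 5*M) = 3 + (3 - 5*M) = 6 - 5*M)
N(P, u) = 216007/71824 (N(P, u) = 3 + ((63 - 1*65) + 1/(130 + 138))/(-123 - 145) = 3 + ((63 - 65) + 1/268)/(-268) = 3 + (-2 + 1/268)*(-1/268) = 3 - 535/268*(-1/268) = 3 + 535/71824 = 216007/71824)
5877/N(s(h(6)), -23) = 5877/(216007/71824) = 5877*(71824/216007) = 422109648/216007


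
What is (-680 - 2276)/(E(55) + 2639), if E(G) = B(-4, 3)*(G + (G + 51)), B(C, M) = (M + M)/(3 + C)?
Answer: -2956/1673 ≈ -1.7669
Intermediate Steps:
B(C, M) = 2*M/(3 + C) (B(C, M) = (2*M)/(3 + C) = 2*M/(3 + C))
E(G) = -306 - 12*G (E(G) = (2*3/(3 - 4))*(G + (G + 51)) = (2*3/(-1))*(G + (51 + G)) = (2*3*(-1))*(51 + 2*G) = -6*(51 + 2*G) = -306 - 12*G)
(-680 - 2276)/(E(55) + 2639) = (-680 - 2276)/((-306 - 12*55) + 2639) = -2956/((-306 - 660) + 2639) = -2956/(-966 + 2639) = -2956/1673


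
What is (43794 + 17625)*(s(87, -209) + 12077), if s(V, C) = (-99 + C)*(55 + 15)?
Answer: -582436377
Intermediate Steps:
s(V, C) = -6930 + 70*C (s(V, C) = (-99 + C)*70 = -6930 + 70*C)
(43794 + 17625)*(s(87, -209) + 12077) = (43794 + 17625)*((-6930 + 70*(-209)) + 12077) = 61419*((-6930 - 14630) + 12077) = 61419*(-21560 + 12077) = 61419*(-9483) = -582436377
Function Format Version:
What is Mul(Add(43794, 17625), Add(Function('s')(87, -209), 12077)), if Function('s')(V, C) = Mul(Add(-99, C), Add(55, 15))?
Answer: -582436377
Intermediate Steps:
Function('s')(V, C) = Add(-6930, Mul(70, C)) (Function('s')(V, C) = Mul(Add(-99, C), 70) = Add(-6930, Mul(70, C)))
Mul(Add(43794, 17625), Add(Function('s')(87, -209), 12077)) = Mul(Add(43794, 17625), Add(Add(-6930, Mul(70, -209)), 12077)) = Mul(61419, Add(Add(-6930, -14630), 12077)) = Mul(61419, Add(-21560, 12077)) = Mul(61419, -9483) = -582436377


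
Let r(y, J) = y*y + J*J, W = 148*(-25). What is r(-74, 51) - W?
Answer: 11777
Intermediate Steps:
W = -3700
r(y, J) = J**2 + y**2 (r(y, J) = y**2 + J**2 = J**2 + y**2)
r(-74, 51) - W = (51**2 + (-74)**2) - 1*(-3700) = (2601 + 5476) + 3700 = 8077 + 3700 = 11777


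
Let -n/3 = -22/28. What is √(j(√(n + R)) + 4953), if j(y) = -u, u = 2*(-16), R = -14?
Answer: √4985 ≈ 70.604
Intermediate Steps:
n = 33/14 (n = -(-66)/28 = -3*(-11/14) = 33/14 ≈ 2.3571)
u = -32
j(y) = 32 (j(y) = -1*(-32) = 32)
√(j(√(n + R)) + 4953) = √(32 + 4953) = √4985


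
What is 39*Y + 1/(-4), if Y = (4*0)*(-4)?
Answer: -1/4 ≈ -0.25000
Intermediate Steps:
Y = 0 (Y = 0*(-4) = 0)
39*Y + 1/(-4) = 39*0 + 1/(-4) = 0 - 1/4 = -1/4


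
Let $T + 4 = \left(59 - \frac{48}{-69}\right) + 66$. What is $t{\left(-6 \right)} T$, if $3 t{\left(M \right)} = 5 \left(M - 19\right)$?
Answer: $- \frac{116625}{23} \approx -5070.6$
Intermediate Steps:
$t{\left(M \right)} = - \frac{95}{3} + \frac{5 M}{3}$ ($t{\left(M \right)} = \frac{5 \left(M - 19\right)}{3} = \frac{5 \left(-19 + M\right)}{3} = \frac{-95 + 5 M}{3} = - \frac{95}{3} + \frac{5 M}{3}$)
$T = \frac{2799}{23}$ ($T = -4 + \left(\left(59 - \frac{48}{-69}\right) + 66\right) = -4 + \left(\left(59 - - \frac{16}{23}\right) + 66\right) = -4 + \left(\left(59 + \frac{16}{23}\right) + 66\right) = -4 + \left(\frac{1373}{23} + 66\right) = -4 + \frac{2891}{23} = \frac{2799}{23} \approx 121.7$)
$t{\left(-6 \right)} T = \left(- \frac{95}{3} + \frac{5}{3} \left(-6\right)\right) \frac{2799}{23} = \left(- \frac{95}{3} - 10\right) \frac{2799}{23} = \left(- \frac{125}{3}\right) \frac{2799}{23} = - \frac{116625}{23}$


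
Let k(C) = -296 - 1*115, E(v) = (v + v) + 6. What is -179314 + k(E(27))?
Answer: -179725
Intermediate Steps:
E(v) = 6 + 2*v (E(v) = 2*v + 6 = 6 + 2*v)
k(C) = -411 (k(C) = -296 - 115 = -411)
-179314 + k(E(27)) = -179314 - 411 = -179725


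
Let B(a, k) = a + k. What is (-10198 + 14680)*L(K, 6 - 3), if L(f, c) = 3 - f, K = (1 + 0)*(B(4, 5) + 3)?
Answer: -40338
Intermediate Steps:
K = 12 (K = (1 + 0)*((4 + 5) + 3) = 1*(9 + 3) = 1*12 = 12)
(-10198 + 14680)*L(K, 6 - 3) = (-10198 + 14680)*(3 - 1*12) = 4482*(3 - 12) = 4482*(-9) = -40338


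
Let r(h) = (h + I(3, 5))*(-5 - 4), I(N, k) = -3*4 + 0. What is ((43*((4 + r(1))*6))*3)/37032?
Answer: 13287/6172 ≈ 2.1528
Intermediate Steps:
I(N, k) = -12 (I(N, k) = -12 + 0 = -12)
r(h) = 108 - 9*h (r(h) = (h - 12)*(-5 - 4) = (-12 + h)*(-9) = 108 - 9*h)
((43*((4 + r(1))*6))*3)/37032 = ((43*((4 + (108 - 9*1))*6))*3)/37032 = ((43*((4 + (108 - 9))*6))*3)*(1/37032) = ((43*((4 + 99)*6))*3)*(1/37032) = ((43*(103*6))*3)*(1/37032) = ((43*618)*3)*(1/37032) = (26574*3)*(1/37032) = 79722*(1/37032) = 13287/6172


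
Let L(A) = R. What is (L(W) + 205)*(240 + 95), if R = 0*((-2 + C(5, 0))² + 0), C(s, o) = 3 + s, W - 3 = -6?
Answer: 68675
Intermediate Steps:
W = -3 (W = 3 - 6 = -3)
R = 0 (R = 0*((-2 + (3 + 5))² + 0) = 0*((-2 + 8)² + 0) = 0*(6² + 0) = 0*(36 + 0) = 0*36 = 0)
L(A) = 0
(L(W) + 205)*(240 + 95) = (0 + 205)*(240 + 95) = 205*335 = 68675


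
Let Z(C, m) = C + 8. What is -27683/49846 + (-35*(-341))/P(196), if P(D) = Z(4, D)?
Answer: 297289907/299076 ≈ 994.03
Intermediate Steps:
Z(C, m) = 8 + C
P(D) = 12 (P(D) = 8 + 4 = 12)
-27683/49846 + (-35*(-341))/P(196) = -27683/49846 - 35*(-341)/12 = -27683*1/49846 + 11935*(1/12) = -27683/49846 + 11935/12 = 297289907/299076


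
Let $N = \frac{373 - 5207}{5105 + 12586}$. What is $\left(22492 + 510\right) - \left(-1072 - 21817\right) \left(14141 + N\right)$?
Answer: $\frac{5726401500115}{17691} \approx 3.2369 \cdot 10^{8}$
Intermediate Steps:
$N = - \frac{4834}{17691} \approx -0.27325$
$\left(22492 + 510\right) - \left(-1072 - 21817\right) \left(14141 + N\right) = \left(22492 + 510\right) - \left(-1072 - 21817\right) \left(14141 - \frac{4834}{17691}\right) = 23002 - \left(-22889\right) \frac{250163597}{17691} = 23002 - - \frac{5725994571733}{17691} = 23002 + \frac{5725994571733}{17691} = \frac{5726401500115}{17691}$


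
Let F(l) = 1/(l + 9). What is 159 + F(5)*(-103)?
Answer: 2123/14 ≈ 151.64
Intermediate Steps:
F(l) = 1/(9 + l)
159 + F(5)*(-103) = 159 - 103/(9 + 5) = 159 - 103/14 = 2123/14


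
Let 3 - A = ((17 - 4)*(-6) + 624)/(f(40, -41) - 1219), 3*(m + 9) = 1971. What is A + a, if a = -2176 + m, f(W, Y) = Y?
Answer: -45737/30 ≈ -1524.6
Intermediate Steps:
m = 648 (m = -9 + (1/3)*1971 = -9 + 657 = 648)
a = -1528 (a = -2176 + 648 = -1528)
A = 103/30 (A = 3 - ((17 - 4)*(-6) + 624)/(-41 - 1219) = 3 - (13*(-6) + 624)/(-1260) = 3 - (-78 + 624)*(-1)/1260 = 3 - 546*(-1)/1260 = 3 - 1*(-13/30) = 3 + 13/30 = 103/30 ≈ 3.4333)
A + a = 103/30 - 1528 = -45737/30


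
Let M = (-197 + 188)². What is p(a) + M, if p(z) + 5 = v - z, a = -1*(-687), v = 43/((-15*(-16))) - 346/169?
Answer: -24857933/40560 ≈ -612.87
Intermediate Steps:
v = -75773/40560 (v = 43/240 - 346*1/169 = 43*(1/240) - 346/169 = 43/240 - 346/169 = -75773/40560 ≈ -1.8682)
a = 687
p(z) = -278573/40560 - z (p(z) = -5 + (-75773/40560 - z) = -278573/40560 - z)
M = 81 (M = (-9)² = 81)
p(a) + M = (-278573/40560 - 1*687) + 81 = (-278573/40560 - 687) + 81 = -28143293/40560 + 81 = -24857933/40560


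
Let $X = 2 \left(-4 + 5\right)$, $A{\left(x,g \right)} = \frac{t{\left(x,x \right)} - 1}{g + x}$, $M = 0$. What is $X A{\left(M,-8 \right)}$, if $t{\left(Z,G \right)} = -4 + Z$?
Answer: $\frac{5}{4} \approx 1.25$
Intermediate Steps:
$A{\left(x,g \right)} = \frac{-5 + x}{g + x}$ ($A{\left(x,g \right)} = \frac{\left(-4 + x\right) - 1}{g + x} = \frac{-5 + x}{g + x}$)
$X = 2$ ($X = 2 \cdot 1 = 2$)
$X A{\left(M,-8 \right)} = 2 \frac{-5 + 0}{-8 + 0} = 2 \frac{1}{-8} \left(-5\right) = 2 \left(\left(- \frac{1}{8}\right) \left(-5\right)\right) = 2 \cdot \frac{5}{8} = \frac{5}{4}$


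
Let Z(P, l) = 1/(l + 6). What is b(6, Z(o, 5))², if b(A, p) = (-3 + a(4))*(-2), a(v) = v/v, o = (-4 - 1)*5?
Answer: 16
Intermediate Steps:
o = -25 (o = -5*5 = -25)
a(v) = 1
Z(P, l) = 1/(6 + l)
b(A, p) = 4 (b(A, p) = (-3 + 1)*(-2) = -2*(-2) = 4)
b(6, Z(o, 5))² = 4² = 16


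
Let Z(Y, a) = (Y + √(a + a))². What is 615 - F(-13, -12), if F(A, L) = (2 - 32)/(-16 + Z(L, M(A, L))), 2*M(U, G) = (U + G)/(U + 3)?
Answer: 4263075/6929 + 160*√10/6929 ≈ 615.32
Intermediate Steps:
M(U, G) = (G + U)/(2*(3 + U)) (M(U, G) = ((U + G)/(U + 3))/2 = ((G + U)/(3 + U))/2 = (G + U)/(2*(3 + U)))
Z(Y, a) = (Y + √2*√a)² (Z(Y, a) = (Y + √(2*a))² = (Y + √2*√a)²)
F(A, L) = -30/(-16 + (L + √((A + L)/(3 + A)))²) (F(A, L) = (2 - 32)/(-16 + (L + √2*√((L + A)/(2*(3 + A))))²) = -30/(-16 + (L + √2*√((A + L)/(2*(3 + A))))²) = -30/(-16 + (L + √2*(√2*√((A + L)/(3 + A))/2))²) = -30/(-16 + (L + √((A + L)/(3 + A)))²))
615 - F(-13, -12) = 615 - (-30)/(-16 + (-12 + √((-13 - 12)/(3 - 13)))²) = 615 - (-30)/(-16 + (-12 + √(-25/(-10)))²) = 615 - (-30)/(-16 + (-12 + √(-⅒*(-25)))²) = 615 - (-30)/(-16 + (-12 + √(5/2))²) = 615 - (-30)/(-16 + (-12 + √10/2)²) = 615 + 30/(-16 + (-12 + √10/2)²)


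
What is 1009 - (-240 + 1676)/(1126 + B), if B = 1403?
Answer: 2550325/2529 ≈ 1008.4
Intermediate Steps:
1009 - (-240 + 1676)/(1126 + B) = 1009 - (-240 + 1676)/(1126 + 1403) = 1009 - 1436/2529 = 2550325/2529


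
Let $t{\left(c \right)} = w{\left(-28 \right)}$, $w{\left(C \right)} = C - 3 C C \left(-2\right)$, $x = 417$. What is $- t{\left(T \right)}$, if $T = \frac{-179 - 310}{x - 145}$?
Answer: $131712$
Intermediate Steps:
$T = - \frac{489}{272}$ ($T = \frac{-179 - 310}{417 - 145} = - \frac{489}{272} \approx -1.7978$)
$w{\left(C \right)} = 6 C^{3}$ ($w{\left(C \right)} = C \left(- 3 C^{2}\right) \left(-2\right) = - 3 C^{3} \left(-2\right) = 6 C^{3}$)
$t{\left(c \right)} = -131712$ ($t{\left(c \right)} = 6 \left(-28\right)^{3} = 6 \left(-21952\right) = -131712$)
$- t{\left(T \right)} = \left(-1\right) \left(-131712\right) = 131712$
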